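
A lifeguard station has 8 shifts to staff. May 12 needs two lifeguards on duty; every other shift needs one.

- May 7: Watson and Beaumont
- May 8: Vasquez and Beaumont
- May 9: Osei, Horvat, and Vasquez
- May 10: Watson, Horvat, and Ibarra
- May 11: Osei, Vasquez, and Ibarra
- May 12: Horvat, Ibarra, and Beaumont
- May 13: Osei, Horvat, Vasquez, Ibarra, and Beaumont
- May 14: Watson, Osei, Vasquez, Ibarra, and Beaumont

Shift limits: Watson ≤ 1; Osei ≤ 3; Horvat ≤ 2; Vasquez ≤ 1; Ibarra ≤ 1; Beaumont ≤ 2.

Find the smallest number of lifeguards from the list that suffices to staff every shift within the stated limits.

5

9 slots to fill and no one can take more than 3, so at least ⌈9/3⌉ = 3 lifeguards are needed.
Any 4 lifeguards together have capacity at most 3+2+2+1 = 8 < 9 slots, so 4 can never suffice.
Watson, Osei, Horvat, Vasquez, and Beaumont alone can cover everything: May 7→Watson, May 8→Vasquez, May 9→Osei, May 10→Horvat, May 11→Osei, May 12→Horvat+Beaumont, May 13→Osei, May 14→Beaumont.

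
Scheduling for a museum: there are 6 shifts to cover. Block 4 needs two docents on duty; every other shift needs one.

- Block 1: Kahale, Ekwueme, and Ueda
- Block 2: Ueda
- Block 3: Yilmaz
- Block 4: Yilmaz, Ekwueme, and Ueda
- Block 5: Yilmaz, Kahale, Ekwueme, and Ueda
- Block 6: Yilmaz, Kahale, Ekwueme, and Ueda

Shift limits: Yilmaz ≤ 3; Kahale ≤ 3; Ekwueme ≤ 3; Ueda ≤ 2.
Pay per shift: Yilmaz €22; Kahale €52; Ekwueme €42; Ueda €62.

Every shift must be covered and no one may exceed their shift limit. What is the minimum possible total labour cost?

€254

Block 2 can only be covered by Ueda, so that assignment is forced.
Block 3 can only be covered by Yilmaz, so that assignment is forced.
Picking the cheapest available docent for each shift independently would cost €234, but that ignores the shift limits.
An optimal schedule: Block 1→Ekwueme, Block 2→Ueda, Block 3→Yilmaz, Block 4→Yilmaz+Ekwueme, Block 5→Yilmaz, Block 6→Ekwueme.
Total: 42 + 62 + 22 + 22 + 42 + 22 + 42 = €254.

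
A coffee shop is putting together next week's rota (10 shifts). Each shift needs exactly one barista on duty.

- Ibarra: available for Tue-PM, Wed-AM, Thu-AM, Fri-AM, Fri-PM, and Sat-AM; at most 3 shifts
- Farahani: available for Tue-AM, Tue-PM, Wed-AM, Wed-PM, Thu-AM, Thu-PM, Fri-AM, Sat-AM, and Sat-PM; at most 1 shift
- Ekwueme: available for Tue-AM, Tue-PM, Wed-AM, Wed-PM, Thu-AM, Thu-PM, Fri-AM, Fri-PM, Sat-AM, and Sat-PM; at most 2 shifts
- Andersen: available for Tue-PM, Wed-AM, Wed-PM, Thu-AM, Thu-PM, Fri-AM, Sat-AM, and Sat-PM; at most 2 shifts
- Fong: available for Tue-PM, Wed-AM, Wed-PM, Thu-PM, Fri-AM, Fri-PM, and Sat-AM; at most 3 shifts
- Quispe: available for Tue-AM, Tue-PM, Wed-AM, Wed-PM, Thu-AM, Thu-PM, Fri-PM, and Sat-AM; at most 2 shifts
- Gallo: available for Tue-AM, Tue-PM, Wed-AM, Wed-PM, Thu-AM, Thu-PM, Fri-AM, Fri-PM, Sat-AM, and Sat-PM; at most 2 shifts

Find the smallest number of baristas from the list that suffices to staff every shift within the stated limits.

10 slots to fill and no one can take more than 3, so at least ⌈10/3⌉ = 4 baristas are needed.
Ibarra, Ekwueme, Andersen, and Fong alone can cover everything: Tue-AM→Ekwueme, Tue-PM→Ibarra, Wed-AM→Fong, Wed-PM→Andersen, Thu-AM→Ibarra, Thu-PM→Andersen, Fri-AM→Fong, Fri-PM→Ibarra, Sat-AM→Fong, Sat-PM→Ekwueme.

4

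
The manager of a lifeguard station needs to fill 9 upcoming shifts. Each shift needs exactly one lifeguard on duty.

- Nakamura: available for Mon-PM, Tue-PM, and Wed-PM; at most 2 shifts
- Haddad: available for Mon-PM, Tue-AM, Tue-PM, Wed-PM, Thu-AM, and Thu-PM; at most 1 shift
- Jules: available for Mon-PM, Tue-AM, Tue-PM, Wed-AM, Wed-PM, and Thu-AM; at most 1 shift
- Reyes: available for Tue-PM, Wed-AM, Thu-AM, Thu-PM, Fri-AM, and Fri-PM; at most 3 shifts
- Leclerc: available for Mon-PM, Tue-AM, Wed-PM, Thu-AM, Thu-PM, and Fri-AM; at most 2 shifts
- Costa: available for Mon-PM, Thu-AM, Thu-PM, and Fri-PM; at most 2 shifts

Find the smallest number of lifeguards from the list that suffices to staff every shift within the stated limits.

9 slots to fill and no one can take more than 3, so at least ⌈9/3⌉ = 3 lifeguards are needed.
Any 3 lifeguards together have capacity at most 3+2+2 = 7 < 9 slots, so 3 can never suffice.
Nakamura, Reyes, Leclerc, and Costa alone can cover everything: Mon-PM→Leclerc, Tue-AM→Leclerc, Tue-PM→Nakamura, Wed-AM→Reyes, Wed-PM→Nakamura, Thu-AM→Costa, Thu-PM→Costa, Fri-AM→Reyes, Fri-PM→Reyes.

4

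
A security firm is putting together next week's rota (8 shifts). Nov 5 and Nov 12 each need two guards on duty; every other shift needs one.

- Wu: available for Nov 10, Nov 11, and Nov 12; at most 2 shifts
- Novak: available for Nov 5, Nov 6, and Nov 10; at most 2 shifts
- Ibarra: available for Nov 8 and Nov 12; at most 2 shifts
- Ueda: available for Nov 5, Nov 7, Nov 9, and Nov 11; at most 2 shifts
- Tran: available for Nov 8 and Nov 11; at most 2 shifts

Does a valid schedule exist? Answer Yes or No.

No

Total capacity is 10 and 10 slots are needed, so capacity alone doesn't rule it out.
Shifts {Nov 5, Nov 7, Nov 9} need 4 worker-slots in total, but the guards available for any of those shifts (Novak and Ueda) can supply at most 3 among them. So no valid schedule exists.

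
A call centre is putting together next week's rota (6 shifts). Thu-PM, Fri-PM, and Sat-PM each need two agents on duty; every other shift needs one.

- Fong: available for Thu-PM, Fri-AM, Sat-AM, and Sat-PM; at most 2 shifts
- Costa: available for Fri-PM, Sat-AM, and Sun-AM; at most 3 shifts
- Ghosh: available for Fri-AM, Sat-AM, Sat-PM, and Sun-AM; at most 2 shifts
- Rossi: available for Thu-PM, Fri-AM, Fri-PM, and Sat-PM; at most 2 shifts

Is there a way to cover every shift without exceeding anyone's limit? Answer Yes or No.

Yes

Thu-PM can only be covered by Fong and Rossi, so that assignment is forced.
Fri-PM can only be covered by Costa and Rossi, so that assignment is forced.
One valid schedule: Thu-PM→Fong+Rossi, Fri-AM→Ghosh, Fri-PM→Costa+Rossi, Sat-AM→Costa, Sat-PM→Fong+Ghosh, Sun-AM→Costa.
Loads: Fong 2/2, Costa 3/3, Ghosh 2/2, Rossi 2/2 — all within limits.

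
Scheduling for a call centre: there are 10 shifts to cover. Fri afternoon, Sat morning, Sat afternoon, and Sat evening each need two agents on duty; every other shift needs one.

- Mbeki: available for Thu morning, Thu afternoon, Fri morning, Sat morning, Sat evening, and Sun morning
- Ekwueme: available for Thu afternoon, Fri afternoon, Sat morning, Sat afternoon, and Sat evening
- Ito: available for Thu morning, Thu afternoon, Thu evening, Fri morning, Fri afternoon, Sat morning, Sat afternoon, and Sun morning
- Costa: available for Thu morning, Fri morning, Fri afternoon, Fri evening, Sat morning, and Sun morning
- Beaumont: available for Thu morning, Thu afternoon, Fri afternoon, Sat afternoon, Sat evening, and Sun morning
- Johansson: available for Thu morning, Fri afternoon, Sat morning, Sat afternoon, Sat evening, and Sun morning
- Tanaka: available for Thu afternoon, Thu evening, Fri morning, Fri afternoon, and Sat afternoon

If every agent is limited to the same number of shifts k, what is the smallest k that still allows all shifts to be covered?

With 7 agents and 14 worker-slots to fill, someone must work at least ⌈14/7⌉ = 2 shifts, so k ≥ 2.
k = 2 works: Thu morning→Mbeki, Thu afternoon→Ekwueme, Thu evening→Ito, Fri morning→Mbeki, Fri afternoon→Johansson+Tanaka, Fri evening→Costa, Sat morning→Costa+Johansson, Sat afternoon→Beaumont+Tanaka, Sat evening→Ekwueme+Beaumont, Sun morning→Ito.
Loads: Mbeki 2, Ekwueme 2, Ito 2, Costa 2, Beaumont 2, Johansson 2, Tanaka 2 — all ≤ 2.

2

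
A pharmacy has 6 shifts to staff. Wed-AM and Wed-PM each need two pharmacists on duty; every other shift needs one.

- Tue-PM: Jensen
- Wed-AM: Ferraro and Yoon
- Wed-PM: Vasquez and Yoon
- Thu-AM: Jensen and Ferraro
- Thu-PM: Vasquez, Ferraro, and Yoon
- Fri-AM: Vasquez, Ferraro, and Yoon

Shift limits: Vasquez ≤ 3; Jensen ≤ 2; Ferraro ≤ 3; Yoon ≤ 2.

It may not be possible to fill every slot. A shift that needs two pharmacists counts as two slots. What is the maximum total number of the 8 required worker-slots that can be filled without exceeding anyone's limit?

Total capacity across all pharmacists is 3+2+3+2 = 10, and 8 slots are needed, so at most 8 can be filled.
An assignment achieving 8: Tue-PM→Jensen, Wed-AM→Ferraro+Yoon, Wed-PM→Vasquez+Yoon, Thu-AM→Jensen, Thu-PM→Vasquez, Fri-AM→Vasquez.
Loads: Vasquez 3/3, Jensen 2/2, Ferraro 1/3, Yoon 2/2.

8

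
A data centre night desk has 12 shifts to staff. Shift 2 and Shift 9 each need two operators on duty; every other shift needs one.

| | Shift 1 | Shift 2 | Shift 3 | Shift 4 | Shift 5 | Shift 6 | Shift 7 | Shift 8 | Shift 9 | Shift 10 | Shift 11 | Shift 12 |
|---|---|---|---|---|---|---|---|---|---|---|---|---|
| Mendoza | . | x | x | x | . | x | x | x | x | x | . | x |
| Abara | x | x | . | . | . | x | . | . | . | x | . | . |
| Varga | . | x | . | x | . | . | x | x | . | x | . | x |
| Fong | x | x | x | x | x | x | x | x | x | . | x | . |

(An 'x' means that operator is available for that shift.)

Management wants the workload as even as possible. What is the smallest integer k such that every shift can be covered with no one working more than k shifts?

With 4 operators and 14 worker-slots to fill, someone must work at least ⌈14/4⌉ = 4 shifts, so k ≥ 4.
k = 4 works: Shift 1→Abara, Shift 2→Abara+Varga, Shift 3→Mendoza, Shift 4→Mendoza, Shift 5→Fong, Shift 6→Abara, Shift 7→Varga, Shift 8→Varga, Shift 9→Mendoza+Fong, Shift 10→Abara, Shift 11→Fong, Shift 12→Mendoza.
Loads: Mendoza 4, Abara 4, Varga 3, Fong 3 — all ≤ 4.

4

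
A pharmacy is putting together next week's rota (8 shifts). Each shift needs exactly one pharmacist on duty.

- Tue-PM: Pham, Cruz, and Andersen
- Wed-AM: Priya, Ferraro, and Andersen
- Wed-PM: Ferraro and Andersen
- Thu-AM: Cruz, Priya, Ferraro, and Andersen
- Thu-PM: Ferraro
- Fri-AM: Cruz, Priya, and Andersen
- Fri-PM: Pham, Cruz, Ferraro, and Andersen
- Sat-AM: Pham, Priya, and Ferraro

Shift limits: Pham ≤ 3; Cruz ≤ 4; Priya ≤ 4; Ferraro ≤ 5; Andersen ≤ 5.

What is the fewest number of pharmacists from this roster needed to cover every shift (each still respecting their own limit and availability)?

8 slots to fill and no one can take more than 5, so at least ⌈8/5⌉ = 2 pharmacists are needed.
Cruz and Ferraro alone can cover everything: Tue-PM→Cruz, Wed-AM→Ferraro, Wed-PM→Ferraro, Thu-AM→Cruz, Thu-PM→Ferraro, Fri-AM→Cruz, Fri-PM→Cruz, Sat-AM→Ferraro.

2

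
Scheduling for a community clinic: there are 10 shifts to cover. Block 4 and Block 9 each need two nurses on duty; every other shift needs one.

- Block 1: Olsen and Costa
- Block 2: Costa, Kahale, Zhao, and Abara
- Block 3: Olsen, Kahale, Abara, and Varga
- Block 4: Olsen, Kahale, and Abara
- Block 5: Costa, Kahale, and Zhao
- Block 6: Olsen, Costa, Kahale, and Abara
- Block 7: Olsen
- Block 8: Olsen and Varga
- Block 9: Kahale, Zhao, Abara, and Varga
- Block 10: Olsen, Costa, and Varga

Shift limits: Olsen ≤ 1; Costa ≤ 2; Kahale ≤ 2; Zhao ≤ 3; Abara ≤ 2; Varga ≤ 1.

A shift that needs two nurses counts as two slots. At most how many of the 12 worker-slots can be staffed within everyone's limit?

Total capacity across all nurses is 1+2+2+3+2+1 = 11, and 12 slots are needed, so at most 11 can be filled.
An assignment achieving 11: Block 1→Costa, Block 2→Zhao, Block 3→Kahale, Block 4→Kahale+Abara, Block 5→Zhao, Block 6→Abara, Block 7→Olsen, Block 8→Varga, Block 9→Zhao, Block 10→Costa.
Loads: Olsen 1/1, Costa 2/2, Kahale 2/2, Zhao 3/3, Abara 2/2, Varga 1/1.

11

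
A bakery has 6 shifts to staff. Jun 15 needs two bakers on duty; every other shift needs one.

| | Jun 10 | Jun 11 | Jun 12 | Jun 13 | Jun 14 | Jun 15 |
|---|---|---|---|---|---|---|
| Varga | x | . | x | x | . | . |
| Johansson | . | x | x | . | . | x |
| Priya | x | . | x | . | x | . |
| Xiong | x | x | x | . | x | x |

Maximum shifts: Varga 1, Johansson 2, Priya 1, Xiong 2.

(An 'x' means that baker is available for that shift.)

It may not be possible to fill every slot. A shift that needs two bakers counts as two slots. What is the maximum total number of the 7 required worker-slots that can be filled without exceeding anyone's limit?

6

Total capacity across all bakers is 1+2+1+2 = 6, and 7 slots are needed, so at most 6 can be filled.
An assignment achieving 6: Jun 10→Xiong, Jun 11→Johansson, Jun 13→Varga, Jun 14→Priya, Jun 15→Johansson+Xiong.
Loads: Varga 1/1, Johansson 2/2, Priya 1/1, Xiong 2/2.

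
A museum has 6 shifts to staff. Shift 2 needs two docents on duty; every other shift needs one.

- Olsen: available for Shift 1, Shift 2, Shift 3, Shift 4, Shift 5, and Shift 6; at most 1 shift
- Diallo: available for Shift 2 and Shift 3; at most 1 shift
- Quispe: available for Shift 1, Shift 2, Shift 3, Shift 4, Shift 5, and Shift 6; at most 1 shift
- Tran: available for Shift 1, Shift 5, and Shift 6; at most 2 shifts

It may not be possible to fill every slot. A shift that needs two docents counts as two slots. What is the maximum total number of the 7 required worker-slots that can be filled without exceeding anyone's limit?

5

Total capacity across all docents is 1+1+1+2 = 5, and 7 slots are needed, so at most 5 can be filled.
An assignment achieving 5: Shift 1→Quispe, Shift 2→Diallo, Shift 4→Olsen, Shift 5→Tran, Shift 6→Tran.
Loads: Olsen 1/1, Diallo 1/1, Quispe 1/1, Tran 2/2.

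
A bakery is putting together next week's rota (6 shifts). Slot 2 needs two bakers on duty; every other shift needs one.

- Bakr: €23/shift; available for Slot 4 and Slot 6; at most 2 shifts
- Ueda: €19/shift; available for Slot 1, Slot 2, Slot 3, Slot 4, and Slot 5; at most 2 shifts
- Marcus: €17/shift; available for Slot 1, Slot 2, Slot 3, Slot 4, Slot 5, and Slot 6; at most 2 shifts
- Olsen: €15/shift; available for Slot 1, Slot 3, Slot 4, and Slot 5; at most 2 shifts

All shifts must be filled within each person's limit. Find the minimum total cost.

€125

Slot 2 can only be covered by Ueda and Marcus, so that assignment is forced.
Picking the cheapest available baker for each shift independently would cost €113, but that ignores the shift limits.
An optimal schedule: Slot 1→Olsen, Slot 2→Marcus+Ueda, Slot 3→Olsen, Slot 4→Bakr, Slot 5→Ueda, Slot 6→Marcus.
Total: 15 + 17 + 19 + 15 + 23 + 19 + 17 = €125.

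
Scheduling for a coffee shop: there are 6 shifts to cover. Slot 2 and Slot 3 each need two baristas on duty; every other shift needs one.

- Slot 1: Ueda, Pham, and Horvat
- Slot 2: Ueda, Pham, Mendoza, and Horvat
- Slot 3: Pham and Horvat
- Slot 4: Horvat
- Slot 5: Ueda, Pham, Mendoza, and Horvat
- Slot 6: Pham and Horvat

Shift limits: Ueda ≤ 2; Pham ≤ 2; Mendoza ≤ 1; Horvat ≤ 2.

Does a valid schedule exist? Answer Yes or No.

Total capacity is 2+2+1+2 = 7 but 8 worker-slots are needed — infeasible.

No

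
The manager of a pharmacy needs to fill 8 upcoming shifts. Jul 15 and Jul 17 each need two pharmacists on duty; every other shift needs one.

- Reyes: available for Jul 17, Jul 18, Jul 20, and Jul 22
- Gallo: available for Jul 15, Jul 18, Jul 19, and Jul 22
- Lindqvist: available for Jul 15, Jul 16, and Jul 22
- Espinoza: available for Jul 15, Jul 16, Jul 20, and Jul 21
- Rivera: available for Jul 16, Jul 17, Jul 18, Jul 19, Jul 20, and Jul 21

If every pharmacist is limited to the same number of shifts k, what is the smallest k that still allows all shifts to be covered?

With 5 pharmacists and 10 worker-slots to fill, someone must work at least ⌈10/5⌉ = 2 shifts, so k ≥ 2.
k = 2 works: Jul 15→Gallo+Lindqvist, Jul 16→Lindqvist, Jul 17→Reyes+Rivera, Jul 18→Rivera, Jul 19→Gallo, Jul 20→Espinoza, Jul 21→Espinoza, Jul 22→Reyes.
Loads: Reyes 2, Gallo 2, Lindqvist 2, Espinoza 2, Rivera 2 — all ≤ 2.

2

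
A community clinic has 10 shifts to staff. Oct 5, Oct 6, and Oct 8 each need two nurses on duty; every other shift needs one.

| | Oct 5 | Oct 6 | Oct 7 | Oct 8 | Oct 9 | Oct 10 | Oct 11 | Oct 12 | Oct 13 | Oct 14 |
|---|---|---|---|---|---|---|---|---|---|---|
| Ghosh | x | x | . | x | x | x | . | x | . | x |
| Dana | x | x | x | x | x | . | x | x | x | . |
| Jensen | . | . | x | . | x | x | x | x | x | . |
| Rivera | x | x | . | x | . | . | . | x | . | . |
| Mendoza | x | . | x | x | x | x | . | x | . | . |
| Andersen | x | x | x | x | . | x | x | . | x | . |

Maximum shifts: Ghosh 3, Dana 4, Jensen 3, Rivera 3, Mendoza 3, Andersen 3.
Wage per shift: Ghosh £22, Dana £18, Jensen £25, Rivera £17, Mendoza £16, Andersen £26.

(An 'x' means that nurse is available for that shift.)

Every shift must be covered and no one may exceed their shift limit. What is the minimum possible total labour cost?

Oct 14 can only be covered by Ghosh, so that assignment is forced.
Picking the cheapest available nurse for each shift independently would cost £223, but that ignores the shift limits.
An optimal schedule: Oct 5→Rivera+Ghosh, Oct 6→Rivera+Dana, Oct 7→Mendoza, Oct 8→Dana+Ghosh, Oct 9→Mendoza, Oct 10→Mendoza, Oct 11→Dana, Oct 12→Rivera, Oct 13→Dana, Oct 14→Ghosh.
Total: 17 + 22 + 17 + 18 + 16 + 18 + 22 + 16 + 16 + 18 + 17 + 18 + 22 = £237.

£237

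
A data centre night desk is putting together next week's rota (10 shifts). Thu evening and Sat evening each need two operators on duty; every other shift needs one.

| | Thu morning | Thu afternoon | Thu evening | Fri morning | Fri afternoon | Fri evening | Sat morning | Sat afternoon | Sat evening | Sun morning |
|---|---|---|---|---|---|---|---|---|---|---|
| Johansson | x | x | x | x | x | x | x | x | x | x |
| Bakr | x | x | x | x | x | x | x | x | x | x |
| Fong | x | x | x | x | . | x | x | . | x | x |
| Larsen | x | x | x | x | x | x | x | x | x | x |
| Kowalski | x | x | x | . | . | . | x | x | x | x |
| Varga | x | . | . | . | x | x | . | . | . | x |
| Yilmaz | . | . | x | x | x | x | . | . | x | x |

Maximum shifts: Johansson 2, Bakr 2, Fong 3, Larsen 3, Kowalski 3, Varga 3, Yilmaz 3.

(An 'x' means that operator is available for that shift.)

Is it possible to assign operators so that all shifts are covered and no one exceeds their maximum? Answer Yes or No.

One valid schedule: Thu morning→Fong, Thu afternoon→Johansson, Thu evening→Larsen+Kowalski, Fri morning→Bakr, Fri afternoon→Bakr, Fri evening→Fong, Sat morning→Fong, Sat afternoon→Johansson, Sat evening→Larsen+Kowalski, Sun morning→Larsen.
Loads: Johansson 2/2, Bakr 2/2, Fong 3/3, Larsen 3/3, Kowalski 2/3, Varga 0/3, Yilmaz 0/3 — all within limits.

Yes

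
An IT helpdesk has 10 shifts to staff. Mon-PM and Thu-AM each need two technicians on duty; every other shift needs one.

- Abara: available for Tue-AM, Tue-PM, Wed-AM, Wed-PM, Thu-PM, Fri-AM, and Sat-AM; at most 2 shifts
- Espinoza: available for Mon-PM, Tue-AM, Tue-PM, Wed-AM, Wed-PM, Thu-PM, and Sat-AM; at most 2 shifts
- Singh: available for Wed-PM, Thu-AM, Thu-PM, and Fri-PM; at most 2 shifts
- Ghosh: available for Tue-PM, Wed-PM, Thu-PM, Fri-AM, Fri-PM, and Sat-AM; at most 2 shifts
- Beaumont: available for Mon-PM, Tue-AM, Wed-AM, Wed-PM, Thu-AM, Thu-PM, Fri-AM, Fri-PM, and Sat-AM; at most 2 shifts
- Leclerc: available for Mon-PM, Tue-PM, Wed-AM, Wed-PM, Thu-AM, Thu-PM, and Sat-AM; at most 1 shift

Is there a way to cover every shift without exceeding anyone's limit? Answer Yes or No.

No

Total capacity is 2+2+2+2+2+1 = 11 but 12 worker-slots are needed — infeasible.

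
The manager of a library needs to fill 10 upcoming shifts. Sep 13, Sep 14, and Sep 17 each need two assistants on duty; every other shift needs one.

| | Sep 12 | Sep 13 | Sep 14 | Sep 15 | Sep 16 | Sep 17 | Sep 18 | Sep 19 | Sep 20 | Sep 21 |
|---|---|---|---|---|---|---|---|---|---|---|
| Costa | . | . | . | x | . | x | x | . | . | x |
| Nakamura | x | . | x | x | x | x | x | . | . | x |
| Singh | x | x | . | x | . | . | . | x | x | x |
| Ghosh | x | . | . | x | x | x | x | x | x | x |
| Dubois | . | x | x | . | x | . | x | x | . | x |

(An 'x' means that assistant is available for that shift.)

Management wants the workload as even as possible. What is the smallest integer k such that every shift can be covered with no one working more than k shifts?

With 5 assistants and 13 worker-slots to fill, someone must work at least ⌈13/5⌉ = 3 shifts, so k ≥ 3.
k = 3 works: Sep 12→Nakamura, Sep 13→Singh+Dubois, Sep 14→Nakamura+Dubois, Sep 15→Costa, Sep 16→Nakamura, Sep 17→Costa+Ghosh, Sep 18→Costa, Sep 19→Singh, Sep 20→Singh, Sep 21→Ghosh.
Loads: Costa 3, Nakamura 3, Singh 3, Ghosh 2, Dubois 2 — all ≤ 3.

3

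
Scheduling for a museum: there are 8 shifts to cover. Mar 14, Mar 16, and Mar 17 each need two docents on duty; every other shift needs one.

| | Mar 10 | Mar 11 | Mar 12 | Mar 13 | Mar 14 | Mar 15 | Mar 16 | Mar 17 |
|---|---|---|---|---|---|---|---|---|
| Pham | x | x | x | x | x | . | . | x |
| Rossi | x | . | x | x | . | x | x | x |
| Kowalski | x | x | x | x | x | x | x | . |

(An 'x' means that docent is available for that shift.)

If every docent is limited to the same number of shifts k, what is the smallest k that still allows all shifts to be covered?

4

With 3 docents and 11 worker-slots to fill, someone must work at least ⌈11/3⌉ = 4 shifts, so k ≥ 4.
k = 4 works: Mar 10→Pham, Mar 11→Pham, Mar 12→Rossi, Mar 13→Kowalski, Mar 14→Pham+Kowalski, Mar 15→Rossi, Mar 16→Rossi+Kowalski, Mar 17→Pham+Rossi.
Loads: Pham 4, Rossi 4, Kowalski 3 — all ≤ 4.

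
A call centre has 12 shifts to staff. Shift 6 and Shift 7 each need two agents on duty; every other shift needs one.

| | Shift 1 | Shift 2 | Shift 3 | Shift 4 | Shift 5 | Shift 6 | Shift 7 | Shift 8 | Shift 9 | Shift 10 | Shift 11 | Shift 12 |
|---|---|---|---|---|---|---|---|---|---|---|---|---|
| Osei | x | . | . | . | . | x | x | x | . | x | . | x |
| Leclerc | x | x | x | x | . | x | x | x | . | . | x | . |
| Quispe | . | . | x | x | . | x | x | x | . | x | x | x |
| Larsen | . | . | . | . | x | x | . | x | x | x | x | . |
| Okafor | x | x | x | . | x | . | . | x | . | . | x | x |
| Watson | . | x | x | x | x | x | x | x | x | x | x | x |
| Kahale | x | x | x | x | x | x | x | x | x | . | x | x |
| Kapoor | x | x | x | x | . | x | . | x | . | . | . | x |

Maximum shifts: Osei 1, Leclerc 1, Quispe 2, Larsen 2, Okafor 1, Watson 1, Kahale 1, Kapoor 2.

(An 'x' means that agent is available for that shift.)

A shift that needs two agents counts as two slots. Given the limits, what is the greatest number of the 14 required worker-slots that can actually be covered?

Total capacity across all agents is 1+1+2+2+1+1+1+2 = 11, and 14 slots are needed, so at most 11 can be filled.
An assignment achieving 11: Shift 1→Leclerc, Shift 2→Okafor, Shift 3→Kahale, Shift 4→Quispe, Shift 5→Larsen, Shift 6→Kapoor, Shift 7→Quispe+Watson, Shift 9→Larsen, Shift 10→Osei, Shift 12→Kapoor.
Loads: Osei 1/1, Leclerc 1/1, Quispe 2/2, Larsen 2/2, Okafor 1/1, Watson 1/1, Kahale 1/1, Kapoor 2/2.

11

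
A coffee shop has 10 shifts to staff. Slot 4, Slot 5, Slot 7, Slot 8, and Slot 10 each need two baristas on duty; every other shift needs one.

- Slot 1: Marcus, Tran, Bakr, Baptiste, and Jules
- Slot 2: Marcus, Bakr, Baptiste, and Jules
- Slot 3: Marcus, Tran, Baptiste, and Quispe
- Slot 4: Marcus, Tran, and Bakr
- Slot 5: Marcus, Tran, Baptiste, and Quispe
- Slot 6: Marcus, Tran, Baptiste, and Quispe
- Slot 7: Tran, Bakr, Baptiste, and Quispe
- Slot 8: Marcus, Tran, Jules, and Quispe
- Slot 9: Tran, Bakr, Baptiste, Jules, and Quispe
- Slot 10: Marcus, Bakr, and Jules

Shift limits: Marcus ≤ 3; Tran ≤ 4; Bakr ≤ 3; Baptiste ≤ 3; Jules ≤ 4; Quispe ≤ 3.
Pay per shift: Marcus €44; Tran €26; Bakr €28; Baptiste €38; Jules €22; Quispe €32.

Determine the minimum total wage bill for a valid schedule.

Picking the cheapest available barista for each shift independently would cost €382, but that ignores the shift limits.
An optimal schedule: Slot 1→Jules, Slot 2→Jules, Slot 3→Tran, Slot 4→Tran+Bakr, Slot 5→Quispe+Baptiste, Slot 6→Tran, Slot 7→Bakr+Quispe, Slot 8→Tran+Quispe, Slot 9→Jules, Slot 10→Jules+Bakr.
Total: 22 + 22 + 26 + 26 + 28 + 32 + 38 + 26 + 28 + 32 + 26 + 32 + 22 + 22 + 28 = €410.

€410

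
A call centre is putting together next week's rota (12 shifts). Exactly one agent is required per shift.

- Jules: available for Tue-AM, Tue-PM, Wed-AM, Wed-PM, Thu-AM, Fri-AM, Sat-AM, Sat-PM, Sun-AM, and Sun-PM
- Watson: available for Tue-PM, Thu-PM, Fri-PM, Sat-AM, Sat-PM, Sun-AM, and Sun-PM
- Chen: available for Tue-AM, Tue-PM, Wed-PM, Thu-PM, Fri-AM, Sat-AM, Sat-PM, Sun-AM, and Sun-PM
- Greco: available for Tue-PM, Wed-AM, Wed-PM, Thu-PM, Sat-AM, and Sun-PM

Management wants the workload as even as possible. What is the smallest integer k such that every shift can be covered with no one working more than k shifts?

3

With 4 agents and 12 worker-slots to fill, someone must work at least ⌈12/4⌉ = 3 shifts, so k ≥ 3.
k = 3 works: Tue-AM→Jules, Tue-PM→Greco, Wed-AM→Jules, Wed-PM→Chen, Thu-AM→Jules, Thu-PM→Watson, Fri-AM→Chen, Fri-PM→Watson, Sat-AM→Greco, Sat-PM→Watson, Sun-AM→Chen, Sun-PM→Greco.
Loads: Jules 3, Watson 3, Chen 3, Greco 3 — all ≤ 3.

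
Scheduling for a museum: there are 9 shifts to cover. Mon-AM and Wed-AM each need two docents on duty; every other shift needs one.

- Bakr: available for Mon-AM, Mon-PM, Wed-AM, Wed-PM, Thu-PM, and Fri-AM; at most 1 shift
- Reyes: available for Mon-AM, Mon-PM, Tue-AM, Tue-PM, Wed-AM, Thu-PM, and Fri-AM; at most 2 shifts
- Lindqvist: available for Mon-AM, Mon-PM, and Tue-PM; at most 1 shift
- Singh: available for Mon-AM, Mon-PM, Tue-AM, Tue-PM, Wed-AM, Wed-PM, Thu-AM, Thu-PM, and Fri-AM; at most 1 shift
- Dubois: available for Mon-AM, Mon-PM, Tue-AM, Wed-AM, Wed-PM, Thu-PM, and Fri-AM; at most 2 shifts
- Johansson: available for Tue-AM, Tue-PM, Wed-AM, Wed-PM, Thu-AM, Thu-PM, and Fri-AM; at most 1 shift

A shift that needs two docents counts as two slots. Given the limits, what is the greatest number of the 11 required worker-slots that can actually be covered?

8

Total capacity across all docents is 1+2+1+1+2+1 = 8, and 11 slots are needed, so at most 8 can be filled.
An assignment achieving 8: Mon-AM→Lindqvist+Dubois, Mon-PM→Dubois, Tue-AM→Reyes, Tue-PM→Reyes, Wed-AM→Johansson, Wed-PM→Bakr, Thu-AM→Singh.
Loads: Bakr 1/1, Reyes 2/2, Lindqvist 1/1, Singh 1/1, Dubois 2/2, Johansson 1/1.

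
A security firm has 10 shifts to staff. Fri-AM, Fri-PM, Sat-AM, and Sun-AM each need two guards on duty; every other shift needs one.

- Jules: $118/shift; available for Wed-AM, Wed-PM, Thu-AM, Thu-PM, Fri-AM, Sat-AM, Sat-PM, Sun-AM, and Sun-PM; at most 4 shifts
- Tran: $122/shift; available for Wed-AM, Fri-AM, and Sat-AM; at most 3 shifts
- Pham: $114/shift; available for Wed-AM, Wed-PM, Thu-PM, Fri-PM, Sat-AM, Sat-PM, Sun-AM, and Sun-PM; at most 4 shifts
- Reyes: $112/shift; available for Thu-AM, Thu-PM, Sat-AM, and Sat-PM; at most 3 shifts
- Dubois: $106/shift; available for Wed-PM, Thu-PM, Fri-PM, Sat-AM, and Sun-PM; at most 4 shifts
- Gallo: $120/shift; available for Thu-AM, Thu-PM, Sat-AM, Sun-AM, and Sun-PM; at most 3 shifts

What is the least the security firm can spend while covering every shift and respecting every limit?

Fri-AM can only be covered by Jules and Tran, so that assignment is forced.
Fri-PM can only be covered by Pham and Dubois, so that assignment is forced.
Picking the cheapest available guard for each shift independently would cost $1566, but that ignores the shift limits.
An optimal schedule: Wed-AM→Pham, Wed-PM→Dubois, Thu-AM→Reyes, Thu-PM→Dubois, Fri-AM→Jules+Tran, Fri-PM→Dubois+Pham, Sat-AM→Reyes+Pham, Sat-PM→Reyes, Sun-AM→Pham+Jules, Sun-PM→Dubois.
Total: 114 + 106 + 112 + 106 + 118 + 122 + 106 + 114 + 112 + 114 + 112 + 114 + 118 + 106 = $1574.

$1574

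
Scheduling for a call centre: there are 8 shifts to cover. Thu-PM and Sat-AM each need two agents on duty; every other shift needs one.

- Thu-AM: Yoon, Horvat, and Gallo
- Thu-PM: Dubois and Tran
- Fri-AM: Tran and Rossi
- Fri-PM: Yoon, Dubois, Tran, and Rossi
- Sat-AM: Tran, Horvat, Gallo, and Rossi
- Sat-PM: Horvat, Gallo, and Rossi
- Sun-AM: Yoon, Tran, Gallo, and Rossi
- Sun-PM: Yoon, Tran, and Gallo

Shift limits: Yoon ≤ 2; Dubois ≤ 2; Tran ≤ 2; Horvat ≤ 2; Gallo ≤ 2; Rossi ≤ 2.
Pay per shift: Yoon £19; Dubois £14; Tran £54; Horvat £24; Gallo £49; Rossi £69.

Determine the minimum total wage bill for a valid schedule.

£320

Thu-PM can only be covered by Dubois and Tran, so that assignment is forced.
Picking the cheapest available agent for each shift independently would cost £290, but that ignores the shift limits.
An optimal schedule: Thu-AM→Yoon, Thu-PM→Dubois+Tran, Fri-AM→Tran, Fri-PM→Dubois, Sat-AM→Horvat+Gallo, Sat-PM→Horvat, Sun-AM→Gallo, Sun-PM→Yoon.
Total: 19 + 14 + 54 + 54 + 14 + 24 + 49 + 24 + 49 + 19 = £320.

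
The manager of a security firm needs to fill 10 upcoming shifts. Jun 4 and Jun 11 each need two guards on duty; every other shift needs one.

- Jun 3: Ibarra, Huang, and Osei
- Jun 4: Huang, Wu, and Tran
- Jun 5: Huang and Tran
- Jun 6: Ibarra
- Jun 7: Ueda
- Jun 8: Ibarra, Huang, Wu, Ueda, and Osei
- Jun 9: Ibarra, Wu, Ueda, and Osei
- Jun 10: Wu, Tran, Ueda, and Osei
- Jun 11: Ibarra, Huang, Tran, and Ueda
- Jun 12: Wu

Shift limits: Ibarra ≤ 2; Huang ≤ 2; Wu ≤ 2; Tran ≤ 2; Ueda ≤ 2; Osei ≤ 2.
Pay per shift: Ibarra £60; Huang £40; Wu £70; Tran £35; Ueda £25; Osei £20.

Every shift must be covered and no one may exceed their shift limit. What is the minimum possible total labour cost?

£500

Jun 6 can only be covered by Ibarra, so that assignment is forced.
Jun 7 can only be covered by Ueda, so that assignment is forced.
Jun 12 can only be covered by Wu, so that assignment is forced.
Picking the cheapest available guard for each shift independently would cost £405, but that ignores the shift limits.
An optimal schedule: Jun 3→Ibarra, Jun 4→Huang+Wu, Jun 5→Huang, Jun 6→Ibarra, Jun 7→Ueda, Jun 8→Osei, Jun 9→Osei, Jun 10→Tran, Jun 11→Tran+Ueda, Jun 12→Wu.
Total: 60 + 40 + 70 + 40 + 60 + 25 + 20 + 20 + 35 + 35 + 25 + 70 = £500.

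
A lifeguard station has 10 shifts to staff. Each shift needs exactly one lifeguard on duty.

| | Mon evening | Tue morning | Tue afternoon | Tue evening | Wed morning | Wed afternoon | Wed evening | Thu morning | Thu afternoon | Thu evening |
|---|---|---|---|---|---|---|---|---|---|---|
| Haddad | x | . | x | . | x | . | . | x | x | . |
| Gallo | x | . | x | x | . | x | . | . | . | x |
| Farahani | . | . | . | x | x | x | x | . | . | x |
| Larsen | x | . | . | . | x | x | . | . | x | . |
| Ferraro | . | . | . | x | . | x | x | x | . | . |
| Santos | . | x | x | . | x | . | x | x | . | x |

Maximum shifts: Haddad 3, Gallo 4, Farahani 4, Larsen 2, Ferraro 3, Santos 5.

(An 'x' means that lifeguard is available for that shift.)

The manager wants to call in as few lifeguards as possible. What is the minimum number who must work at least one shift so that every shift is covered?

10 slots to fill and no one can take more than 5, so at least ⌈10/5⌉ = 2 lifeguards are needed.
Any 2 lifeguards together have capacity at most 5+4 = 9 < 10 slots, so 2 can never suffice.
Haddad, Gallo, and Santos alone can cover everything: Mon evening→Haddad, Tue morning→Santos, Tue afternoon→Gallo, Tue evening→Gallo, Wed morning→Haddad, Wed afternoon→Gallo, Wed evening→Santos, Thu morning→Santos, Thu afternoon→Haddad, Thu evening→Gallo.

3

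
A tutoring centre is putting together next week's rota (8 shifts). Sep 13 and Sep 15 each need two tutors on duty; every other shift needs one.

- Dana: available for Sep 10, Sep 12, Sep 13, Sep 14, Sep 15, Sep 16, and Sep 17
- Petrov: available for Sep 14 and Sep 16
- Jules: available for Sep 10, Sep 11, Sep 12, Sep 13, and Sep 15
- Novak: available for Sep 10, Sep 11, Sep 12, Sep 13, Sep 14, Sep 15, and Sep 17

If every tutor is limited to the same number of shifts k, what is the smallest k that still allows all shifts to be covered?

With 4 tutors and 10 worker-slots to fill, someone must work at least ⌈10/4⌉ = 3 shifts, so k ≥ 3.
k = 3 works: Sep 10→Dana, Sep 11→Jules, Sep 12→Novak, Sep 13→Jules+Novak, Sep 14→Petrov, Sep 15→Jules+Novak, Sep 16→Dana, Sep 17→Dana.
Loads: Dana 3, Petrov 1, Jules 3, Novak 3 — all ≤ 3.

3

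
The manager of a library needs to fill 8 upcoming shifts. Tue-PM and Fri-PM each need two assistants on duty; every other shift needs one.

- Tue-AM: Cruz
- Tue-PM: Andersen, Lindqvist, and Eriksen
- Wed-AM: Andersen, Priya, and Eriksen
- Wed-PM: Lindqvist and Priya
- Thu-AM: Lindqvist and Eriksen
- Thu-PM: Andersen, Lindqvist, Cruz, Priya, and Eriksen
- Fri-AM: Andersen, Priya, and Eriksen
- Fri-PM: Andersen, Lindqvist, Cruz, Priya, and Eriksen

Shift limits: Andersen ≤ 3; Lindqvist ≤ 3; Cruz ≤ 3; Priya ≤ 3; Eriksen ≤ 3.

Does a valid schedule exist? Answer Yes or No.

Tue-AM can only be covered by Cruz, so that assignment is forced.
One valid schedule: Tue-AM→Cruz, Tue-PM→Andersen+Lindqvist, Wed-AM→Andersen, Wed-PM→Lindqvist, Thu-AM→Lindqvist, Thu-PM→Cruz, Fri-AM→Andersen, Fri-PM→Cruz+Priya.
Loads: Andersen 3/3, Lindqvist 3/3, Cruz 3/3, Priya 1/3, Eriksen 0/3 — all within limits.

Yes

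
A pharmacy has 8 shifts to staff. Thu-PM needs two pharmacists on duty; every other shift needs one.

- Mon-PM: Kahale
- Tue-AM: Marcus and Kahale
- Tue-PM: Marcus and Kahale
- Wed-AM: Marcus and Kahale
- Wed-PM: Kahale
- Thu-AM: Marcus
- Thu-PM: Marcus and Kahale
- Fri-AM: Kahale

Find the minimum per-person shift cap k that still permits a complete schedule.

5

With 2 pharmacists and 9 worker-slots to fill, someone must work at least ⌈9/2⌉ = 5 shifts, so k ≥ 5.
k = 5 works: Mon-PM→Kahale, Tue-AM→Marcus, Tue-PM→Marcus, Wed-AM→Marcus, Wed-PM→Kahale, Thu-AM→Marcus, Thu-PM→Marcus+Kahale, Fri-AM→Kahale.
Loads: Marcus 5, Kahale 4 — all ≤ 5.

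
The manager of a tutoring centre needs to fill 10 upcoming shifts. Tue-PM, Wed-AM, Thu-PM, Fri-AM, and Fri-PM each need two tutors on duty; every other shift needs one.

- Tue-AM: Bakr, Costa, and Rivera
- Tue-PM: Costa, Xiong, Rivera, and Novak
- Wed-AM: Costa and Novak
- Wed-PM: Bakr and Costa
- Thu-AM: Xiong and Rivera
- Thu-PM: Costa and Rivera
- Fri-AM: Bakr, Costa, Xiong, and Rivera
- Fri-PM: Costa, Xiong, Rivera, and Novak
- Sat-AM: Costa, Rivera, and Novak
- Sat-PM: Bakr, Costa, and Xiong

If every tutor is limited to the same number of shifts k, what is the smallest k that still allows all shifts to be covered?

With 5 tutors and 15 worker-slots to fill, someone must work at least ⌈15/5⌉ = 3 shifts, so k ≥ 3.
k = 3 works: Tue-AM→Bakr, Tue-PM→Xiong+Novak, Wed-AM→Costa+Novak, Wed-PM→Bakr, Thu-AM→Xiong, Thu-PM→Costa+Rivera, Fri-AM→Xiong+Rivera, Fri-PM→Rivera+Novak, Sat-AM→Costa, Sat-PM→Bakr.
Loads: Bakr 3, Costa 3, Xiong 3, Rivera 3, Novak 3 — all ≤ 3.

3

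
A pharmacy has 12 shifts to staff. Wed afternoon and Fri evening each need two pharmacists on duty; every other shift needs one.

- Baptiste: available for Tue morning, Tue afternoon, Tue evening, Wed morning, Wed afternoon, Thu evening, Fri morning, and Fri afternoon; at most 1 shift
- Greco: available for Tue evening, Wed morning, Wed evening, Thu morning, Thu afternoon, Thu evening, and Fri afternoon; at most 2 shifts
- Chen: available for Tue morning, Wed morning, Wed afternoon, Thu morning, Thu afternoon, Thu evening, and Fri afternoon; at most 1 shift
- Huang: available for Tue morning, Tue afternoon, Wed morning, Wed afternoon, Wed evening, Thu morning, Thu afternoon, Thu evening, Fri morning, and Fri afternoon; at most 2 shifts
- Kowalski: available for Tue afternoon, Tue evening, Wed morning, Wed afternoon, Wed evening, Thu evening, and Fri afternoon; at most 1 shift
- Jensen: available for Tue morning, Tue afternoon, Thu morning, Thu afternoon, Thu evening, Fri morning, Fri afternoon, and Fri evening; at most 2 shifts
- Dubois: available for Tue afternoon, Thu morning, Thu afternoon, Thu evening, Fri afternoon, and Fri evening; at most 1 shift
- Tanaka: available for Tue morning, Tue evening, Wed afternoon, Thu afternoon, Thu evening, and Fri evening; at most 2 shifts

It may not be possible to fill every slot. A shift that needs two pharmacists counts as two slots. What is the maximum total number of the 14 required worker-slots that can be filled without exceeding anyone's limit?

12

Total capacity across all pharmacists is 1+2+1+2+1+2+1+2 = 12, and 14 slots are needed, so at most 12 can be filled.
An assignment achieving 12: Tue morning→Chen, Tue afternoon→Huang, Tue evening→Greco, Wed morning→Huang, Wed afternoon→Kowalski+Tanaka, Wed evening→Greco, Thu morning→Jensen, Thu afternoon→Tanaka, Fri morning→Baptiste, Fri evening→Jensen+Dubois.
Loads: Baptiste 1/1, Greco 2/2, Chen 1/1, Huang 2/2, Kowalski 1/1, Jensen 2/2, Dubois 1/1, Tanaka 2/2.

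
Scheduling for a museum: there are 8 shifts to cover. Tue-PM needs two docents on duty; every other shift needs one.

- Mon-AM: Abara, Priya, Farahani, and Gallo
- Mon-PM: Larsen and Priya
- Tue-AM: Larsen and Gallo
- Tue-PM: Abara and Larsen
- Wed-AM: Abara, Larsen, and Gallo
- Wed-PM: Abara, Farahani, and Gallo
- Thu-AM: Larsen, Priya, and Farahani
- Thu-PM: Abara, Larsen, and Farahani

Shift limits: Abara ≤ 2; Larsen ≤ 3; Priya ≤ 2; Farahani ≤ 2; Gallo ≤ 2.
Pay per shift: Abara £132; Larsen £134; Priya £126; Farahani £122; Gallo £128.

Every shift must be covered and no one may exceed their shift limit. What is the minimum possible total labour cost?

£1150

Tue-PM can only be covered by Abara and Larsen, so that assignment is forced.
Picking the cheapest available docent for each shift independently would cost £1136, but that ignores the shift limits.
An optimal schedule: Mon-AM→Priya, Mon-PM→Priya, Tue-AM→Gallo, Tue-PM→Abara+Larsen, Wed-AM→Gallo, Wed-PM→Farahani, Thu-AM→Farahani, Thu-PM→Abara.
Total: 126 + 126 + 128 + 132 + 134 + 128 + 122 + 122 + 132 = £1150.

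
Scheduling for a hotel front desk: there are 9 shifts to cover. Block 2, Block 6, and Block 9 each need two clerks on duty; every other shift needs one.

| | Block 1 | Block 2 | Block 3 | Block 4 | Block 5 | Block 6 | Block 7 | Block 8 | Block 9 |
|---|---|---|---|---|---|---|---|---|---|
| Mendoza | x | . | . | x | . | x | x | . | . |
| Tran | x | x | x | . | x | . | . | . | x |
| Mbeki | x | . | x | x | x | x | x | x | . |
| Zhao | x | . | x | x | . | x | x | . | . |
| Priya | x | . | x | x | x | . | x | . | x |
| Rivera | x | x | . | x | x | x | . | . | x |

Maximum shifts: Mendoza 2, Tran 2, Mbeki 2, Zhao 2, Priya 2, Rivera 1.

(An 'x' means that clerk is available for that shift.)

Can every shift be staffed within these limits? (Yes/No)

No

Total capacity is 2+2+2+2+2+1 = 11 but 12 worker-slots are needed — infeasible.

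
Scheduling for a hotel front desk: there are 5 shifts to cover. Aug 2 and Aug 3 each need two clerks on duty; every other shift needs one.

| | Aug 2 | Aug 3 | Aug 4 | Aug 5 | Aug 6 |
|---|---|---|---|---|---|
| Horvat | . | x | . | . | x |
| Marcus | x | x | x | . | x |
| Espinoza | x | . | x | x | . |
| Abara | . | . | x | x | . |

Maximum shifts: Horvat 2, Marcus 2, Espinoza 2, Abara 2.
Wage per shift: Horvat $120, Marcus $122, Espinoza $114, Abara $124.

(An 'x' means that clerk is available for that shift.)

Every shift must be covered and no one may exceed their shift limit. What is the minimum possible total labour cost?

$836

Aug 2 can only be covered by Marcus and Espinoza, so that assignment is forced.
Aug 3 can only be covered by Horvat and Marcus, so that assignment is forced.
Picking the cheapest available clerk for each shift independently would cost $826, but that ignores the shift limits.
An optimal schedule: Aug 2→Marcus+Espinoza, Aug 3→Horvat+Marcus, Aug 4→Abara, Aug 5→Espinoza, Aug 6→Horvat.
Total: 122 + 114 + 120 + 122 + 124 + 114 + 120 = $836.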